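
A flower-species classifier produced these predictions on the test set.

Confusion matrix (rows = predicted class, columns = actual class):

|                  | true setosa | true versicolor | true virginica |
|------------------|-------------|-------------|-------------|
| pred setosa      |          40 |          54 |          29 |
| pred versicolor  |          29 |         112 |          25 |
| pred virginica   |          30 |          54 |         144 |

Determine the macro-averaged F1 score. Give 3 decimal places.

0.539

Per-class F1 score (2·TP/(2·TP+FP+FN)):
  setosa: TP=40, FP=54+29=83, FN=29+30=59 → 80/222 = 0.3604
  versicolor: TP=112, FP=29+25=54, FN=54+54=108 → 224/386 = 0.5803
  virginica: TP=144, FP=30+54=84, FN=29+25=54 → 288/426 = 0.6761
Macro-F1 score = mean = (0.3604 + 0.5803 + 0.6761) / 3 = 0.539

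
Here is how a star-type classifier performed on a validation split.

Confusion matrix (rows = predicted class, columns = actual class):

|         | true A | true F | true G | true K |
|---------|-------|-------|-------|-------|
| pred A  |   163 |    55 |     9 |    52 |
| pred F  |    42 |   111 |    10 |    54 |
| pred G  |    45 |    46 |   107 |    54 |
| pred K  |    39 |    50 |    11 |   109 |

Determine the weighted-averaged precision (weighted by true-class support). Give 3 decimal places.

Per-class precision (TP/(TP+FP)):
  A: TP=163, FP=55+9+52=116 → 163/279 = 0.5842
  F: TP=111, FP=42+10+54=106 → 111/217 = 0.5115
  G: TP=107, FP=45+46+54=145 → 107/252 = 0.4246
  K: TP=109, FP=39+50+11=100 → 109/209 = 0.5215
Weighted-precision = Σ (supportᵢ/N)·precisionᵢ with N=957: (289/957)·0.5842 + (262/957)·0.5115 + (137/957)·0.4246 + (269/957)·0.5215 = 0.524

0.524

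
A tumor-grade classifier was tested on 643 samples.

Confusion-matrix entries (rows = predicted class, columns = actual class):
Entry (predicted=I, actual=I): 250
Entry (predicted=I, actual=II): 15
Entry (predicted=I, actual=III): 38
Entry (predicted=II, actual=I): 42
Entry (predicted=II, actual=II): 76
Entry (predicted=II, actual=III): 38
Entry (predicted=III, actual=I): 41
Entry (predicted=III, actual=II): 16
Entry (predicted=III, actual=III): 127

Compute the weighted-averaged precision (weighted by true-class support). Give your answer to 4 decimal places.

0.7263

Per-class precision (TP/(TP+FP)):
  I: TP=250, FP=15+38=53 → 250/303 = 0.82508
  II: TP=76, FP=42+38=80 → 76/156 = 0.48718
  III: TP=127, FP=41+16=57 → 127/184 = 0.69022
Weighted-precision = Σ (supportᵢ/N)·precisionᵢ with N=643: (333/643)·0.82508 + (107/643)·0.48718 + (203/643)·0.69022 = 0.7263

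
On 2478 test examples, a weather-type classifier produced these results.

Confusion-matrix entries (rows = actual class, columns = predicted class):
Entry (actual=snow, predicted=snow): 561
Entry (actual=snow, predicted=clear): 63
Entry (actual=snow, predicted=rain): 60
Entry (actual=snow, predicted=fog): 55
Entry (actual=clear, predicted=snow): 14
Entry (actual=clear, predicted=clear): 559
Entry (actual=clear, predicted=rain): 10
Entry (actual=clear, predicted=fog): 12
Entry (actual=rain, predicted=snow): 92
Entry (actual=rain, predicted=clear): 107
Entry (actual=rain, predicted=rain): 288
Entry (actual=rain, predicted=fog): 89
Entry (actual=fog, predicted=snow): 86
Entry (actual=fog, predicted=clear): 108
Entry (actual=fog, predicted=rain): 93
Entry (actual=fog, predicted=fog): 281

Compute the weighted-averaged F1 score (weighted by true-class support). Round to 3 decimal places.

Per-class F1 score (2·TP/(2·TP+FP+FN)):
  snow: TP=561, FP=14+92+86=192, FN=63+60+55=178 → 1122/1492 = 0.7520
  clear: TP=559, FP=63+107+108=278, FN=14+10+12=36 → 1118/1432 = 0.7807
  rain: TP=288, FP=60+10+93=163, FN=92+107+89=288 → 576/1027 = 0.5609
  fog: TP=281, FP=55+12+89=156, FN=86+108+93=287 → 562/1005 = 0.5592
Weighted-F1 score = Σ (supportᵢ/N)·F1 scoreᵢ with N=2478: (739/2478)·0.7520 + (595/2478)·0.7807 + (576/2478)·0.5609 + (568/2478)·0.5592 = 0.670

0.670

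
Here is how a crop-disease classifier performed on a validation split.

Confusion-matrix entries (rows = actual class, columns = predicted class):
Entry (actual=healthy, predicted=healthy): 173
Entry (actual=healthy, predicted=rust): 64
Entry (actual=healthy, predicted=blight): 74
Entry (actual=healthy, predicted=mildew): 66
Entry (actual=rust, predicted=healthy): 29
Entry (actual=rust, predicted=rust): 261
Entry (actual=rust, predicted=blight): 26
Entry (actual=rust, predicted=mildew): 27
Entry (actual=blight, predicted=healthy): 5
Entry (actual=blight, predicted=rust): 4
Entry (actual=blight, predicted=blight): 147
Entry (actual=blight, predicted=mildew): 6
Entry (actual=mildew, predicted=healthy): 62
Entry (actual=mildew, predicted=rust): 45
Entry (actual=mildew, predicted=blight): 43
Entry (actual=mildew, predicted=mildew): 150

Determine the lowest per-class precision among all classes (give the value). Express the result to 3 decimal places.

0.507

Per-class precision (TP/(TP+FP)):
  healthy: TP=173, FP=29+5+62=96 → 173/269 = 0.6431
  rust: TP=261, FP=64+4+45=113 → 261/374 = 0.6979
  blight: TP=147, FP=74+26+43=143 → 147/290 = 0.5069
  mildew: TP=150, FP=66+27+6=99 → 150/249 = 0.6024
Lowest is class 'blight' with precision = 0.507.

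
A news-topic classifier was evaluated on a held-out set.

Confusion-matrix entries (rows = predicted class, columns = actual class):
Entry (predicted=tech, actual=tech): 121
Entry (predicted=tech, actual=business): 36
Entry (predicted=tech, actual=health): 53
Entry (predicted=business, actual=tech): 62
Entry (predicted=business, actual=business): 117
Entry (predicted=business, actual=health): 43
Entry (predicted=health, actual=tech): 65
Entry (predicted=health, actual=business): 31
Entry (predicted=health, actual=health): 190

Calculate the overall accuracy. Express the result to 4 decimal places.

Accuracy = trace / total = (121+117+190=428) / 718 = 428/718 = 0.5961

0.5961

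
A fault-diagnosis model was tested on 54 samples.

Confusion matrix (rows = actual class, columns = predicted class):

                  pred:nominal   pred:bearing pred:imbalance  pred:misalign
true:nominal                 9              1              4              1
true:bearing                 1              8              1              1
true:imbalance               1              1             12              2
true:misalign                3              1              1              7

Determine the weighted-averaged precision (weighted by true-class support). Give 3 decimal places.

Per-class precision (TP/(TP+FP)):
  nominal: TP=9, FP=1+1+3=5 → 9/14 = 0.6429
  bearing: TP=8, FP=1+1+1=3 → 8/11 = 0.7273
  imbalance: TP=12, FP=4+1+1=6 → 12/18 = 0.6667
  misalign: TP=7, FP=1+1+2=4 → 7/11 = 0.6364
Weighted-precision = Σ (supportᵢ/N)·precisionᵢ with N=54: (15/54)·0.6429 + (11/54)·0.7273 + (16/54)·0.6667 + (12/54)·0.6364 = 0.666

0.666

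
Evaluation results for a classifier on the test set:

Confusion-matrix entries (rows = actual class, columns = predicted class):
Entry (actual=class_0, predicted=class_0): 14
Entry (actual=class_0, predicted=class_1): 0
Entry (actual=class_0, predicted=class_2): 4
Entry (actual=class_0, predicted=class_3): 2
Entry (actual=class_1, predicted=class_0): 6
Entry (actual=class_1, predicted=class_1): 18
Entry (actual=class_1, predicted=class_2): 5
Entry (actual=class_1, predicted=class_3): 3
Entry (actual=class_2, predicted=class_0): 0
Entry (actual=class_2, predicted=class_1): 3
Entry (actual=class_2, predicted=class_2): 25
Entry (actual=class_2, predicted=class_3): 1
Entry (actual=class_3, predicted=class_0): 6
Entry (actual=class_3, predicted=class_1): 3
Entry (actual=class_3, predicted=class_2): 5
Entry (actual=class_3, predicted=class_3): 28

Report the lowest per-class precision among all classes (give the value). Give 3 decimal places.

Per-class precision (TP/(TP+FP)):
  class_0: TP=14, FP=6+0+6=12 → 14/26 = 0.5385
  class_1: TP=18, FP=0+3+3=6 → 18/24 = 0.7500
  class_2: TP=25, FP=4+5+5=14 → 25/39 = 0.6410
  class_3: TP=28, FP=2+3+1=6 → 28/34 = 0.8235
Lowest is class 'class_0' with precision = 0.538.

0.538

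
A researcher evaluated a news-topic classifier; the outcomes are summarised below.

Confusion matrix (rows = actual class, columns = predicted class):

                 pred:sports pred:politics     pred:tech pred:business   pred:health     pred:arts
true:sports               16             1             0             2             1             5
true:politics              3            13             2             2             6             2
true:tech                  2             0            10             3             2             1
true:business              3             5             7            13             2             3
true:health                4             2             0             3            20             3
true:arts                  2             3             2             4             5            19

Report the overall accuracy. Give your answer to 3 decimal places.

0.532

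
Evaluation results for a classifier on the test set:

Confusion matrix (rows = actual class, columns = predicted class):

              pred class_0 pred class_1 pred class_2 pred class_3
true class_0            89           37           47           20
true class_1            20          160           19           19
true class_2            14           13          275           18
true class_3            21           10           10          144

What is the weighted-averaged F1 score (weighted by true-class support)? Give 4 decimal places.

Per-class F1 score (2·TP/(2·TP+FP+FN)):
  class_0: TP=89, FP=20+14+21=55, FN=37+47+20=104 → 178/337 = 0.52819
  class_1: TP=160, FP=37+13+10=60, FN=20+19+19=58 → 320/438 = 0.73059
  class_2: TP=275, FP=47+19+10=76, FN=14+13+18=45 → 550/671 = 0.81967
  class_3: TP=144, FP=20+19+18=57, FN=21+10+10=41 → 288/386 = 0.74611
Weighted-F1 score = Σ (supportᵢ/N)·F1 scoreᵢ with N=916: (193/916)·0.52819 + (218/916)·0.73059 + (320/916)·0.81967 + (185/916)·0.74611 = 0.7222

0.7222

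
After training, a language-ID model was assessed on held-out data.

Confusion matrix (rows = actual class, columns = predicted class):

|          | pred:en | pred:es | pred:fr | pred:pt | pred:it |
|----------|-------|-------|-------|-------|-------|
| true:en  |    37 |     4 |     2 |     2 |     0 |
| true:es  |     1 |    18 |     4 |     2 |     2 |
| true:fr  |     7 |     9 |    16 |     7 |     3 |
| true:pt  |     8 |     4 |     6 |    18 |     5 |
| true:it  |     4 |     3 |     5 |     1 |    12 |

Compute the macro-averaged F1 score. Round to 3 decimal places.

Per-class F1 score (2·TP/(2·TP+FP+FN)):
  en: TP=37, FP=1+7+8+4=20, FN=4+2+2+0=8 → 74/102 = 0.7255
  es: TP=18, FP=4+9+4+3=20, FN=1+4+2+2=9 → 36/65 = 0.5538
  fr: TP=16, FP=2+4+6+5=17, FN=7+9+7+3=26 → 32/75 = 0.4267
  pt: TP=18, FP=2+2+7+1=12, FN=8+4+6+5=23 → 36/71 = 0.5070
  it: TP=12, FP=0+2+3+5=10, FN=4+3+5+1=13 → 24/47 = 0.5106
Macro-F1 score = mean = (0.7255 + 0.5538 + 0.4267 + 0.5070 + 0.5106) / 5 = 0.545

0.545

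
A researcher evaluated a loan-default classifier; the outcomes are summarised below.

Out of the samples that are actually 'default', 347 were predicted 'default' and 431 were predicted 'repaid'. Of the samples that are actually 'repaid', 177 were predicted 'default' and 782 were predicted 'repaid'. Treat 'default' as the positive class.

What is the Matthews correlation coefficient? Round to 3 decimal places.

0.283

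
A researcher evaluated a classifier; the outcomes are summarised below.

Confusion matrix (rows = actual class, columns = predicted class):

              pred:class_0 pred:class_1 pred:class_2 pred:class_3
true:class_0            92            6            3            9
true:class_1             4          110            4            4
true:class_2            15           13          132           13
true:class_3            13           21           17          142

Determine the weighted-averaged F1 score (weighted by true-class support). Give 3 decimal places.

Per-class F1 score (2·TP/(2·TP+FP+FN)):
  class_0: TP=92, FP=4+15+13=32, FN=6+3+9=18 → 184/234 = 0.7863
  class_1: TP=110, FP=6+13+21=40, FN=4+4+4=12 → 220/272 = 0.8088
  class_2: TP=132, FP=3+4+17=24, FN=15+13+13=41 → 264/329 = 0.8024
  class_3: TP=142, FP=9+4+13=26, FN=13+21+17=51 → 284/361 = 0.7867
Weighted-F1 score = Σ (supportᵢ/N)·F1 scoreᵢ with N=598: (110/598)·0.7863 + (122/598)·0.8088 + (173/598)·0.8024 + (193/598)·0.7867 = 0.796

0.796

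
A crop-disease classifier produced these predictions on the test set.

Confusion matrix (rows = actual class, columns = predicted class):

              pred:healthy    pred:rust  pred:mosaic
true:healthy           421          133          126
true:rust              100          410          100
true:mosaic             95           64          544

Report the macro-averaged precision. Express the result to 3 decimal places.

Per-class precision (TP/(TP+FP)):
  healthy: TP=421, FP=100+95=195 → 421/616 = 0.6834
  rust: TP=410, FP=133+64=197 → 410/607 = 0.6755
  mosaic: TP=544, FP=126+100=226 → 544/770 = 0.7065
Macro-precision = mean = (0.6834 + 0.6755 + 0.7065) / 3 = 0.688

0.688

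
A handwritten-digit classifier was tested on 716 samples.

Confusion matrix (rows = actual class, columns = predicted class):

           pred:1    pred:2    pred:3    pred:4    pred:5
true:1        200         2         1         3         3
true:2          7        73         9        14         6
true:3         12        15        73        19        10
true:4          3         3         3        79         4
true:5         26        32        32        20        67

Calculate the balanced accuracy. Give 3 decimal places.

0.686

Balanced accuracy = mean of per-class recall.
  1: recall = 200/209 = 0.9569
  2: recall = 73/109 = 0.6697
  3: recall = 73/129 = 0.5659
  4: recall = 79/92 = 0.8587
  5: recall = 67/177 = 0.3785
Mean = (0.9569 + 0.6697 + 0.5659 + 0.8587 + 0.3785) / 5 = 0.686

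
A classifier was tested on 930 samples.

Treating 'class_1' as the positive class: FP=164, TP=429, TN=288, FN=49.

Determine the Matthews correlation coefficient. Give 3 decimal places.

0.556

MCC = (TP·TN − FP·FN) / √((TP+FP)(TP+FN)(TN+FP)(TN+FN))
Numerator = 429·288 − 164·49 = 115516
Denominator = √(593·478·452·337) = √43176847096 = 207790.3922
MCC = 115516 / 207790.3922 = 0.556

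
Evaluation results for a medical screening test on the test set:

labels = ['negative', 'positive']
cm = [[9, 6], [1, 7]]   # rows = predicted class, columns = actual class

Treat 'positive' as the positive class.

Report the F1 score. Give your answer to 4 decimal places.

0.6667

Precision = TP/(TP+FP) = 7/8 = 0.8750
Recall = TP/(TP+FN) = 7/13 = 0.5385
F1 = 2·TP/(2·TP+FP+FN) = 14/21 = 0.6667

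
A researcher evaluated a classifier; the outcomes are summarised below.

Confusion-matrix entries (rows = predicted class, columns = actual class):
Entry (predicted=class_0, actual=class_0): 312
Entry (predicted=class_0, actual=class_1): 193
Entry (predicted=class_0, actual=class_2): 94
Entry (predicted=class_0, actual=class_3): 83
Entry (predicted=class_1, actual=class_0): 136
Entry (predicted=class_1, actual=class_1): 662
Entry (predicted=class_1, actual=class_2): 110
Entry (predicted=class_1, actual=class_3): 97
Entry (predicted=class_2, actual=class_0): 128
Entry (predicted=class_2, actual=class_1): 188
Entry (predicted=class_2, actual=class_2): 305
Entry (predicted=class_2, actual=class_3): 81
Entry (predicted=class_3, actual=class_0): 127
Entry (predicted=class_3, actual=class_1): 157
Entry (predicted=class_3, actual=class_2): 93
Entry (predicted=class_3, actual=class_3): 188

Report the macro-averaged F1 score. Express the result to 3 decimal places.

Per-class F1 score (2·TP/(2·TP+FP+FN)):
  class_0: TP=312, FP=193+94+83=370, FN=136+128+127=391 → 624/1385 = 0.4505
  class_1: TP=662, FP=136+110+97=343, FN=193+188+157=538 → 1324/2205 = 0.6005
  class_2: TP=305, FP=128+188+81=397, FN=94+110+93=297 → 610/1304 = 0.4678
  class_3: TP=188, FP=127+157+93=377, FN=83+97+81=261 → 376/1014 = 0.3708
Macro-F1 score = mean = (0.4505 + 0.6005 + 0.4678 + 0.3708) / 4 = 0.472

0.472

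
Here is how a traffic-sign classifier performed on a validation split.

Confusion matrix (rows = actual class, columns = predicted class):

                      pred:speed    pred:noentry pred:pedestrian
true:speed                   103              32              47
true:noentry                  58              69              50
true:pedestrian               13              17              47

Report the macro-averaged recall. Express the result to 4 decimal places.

0.5221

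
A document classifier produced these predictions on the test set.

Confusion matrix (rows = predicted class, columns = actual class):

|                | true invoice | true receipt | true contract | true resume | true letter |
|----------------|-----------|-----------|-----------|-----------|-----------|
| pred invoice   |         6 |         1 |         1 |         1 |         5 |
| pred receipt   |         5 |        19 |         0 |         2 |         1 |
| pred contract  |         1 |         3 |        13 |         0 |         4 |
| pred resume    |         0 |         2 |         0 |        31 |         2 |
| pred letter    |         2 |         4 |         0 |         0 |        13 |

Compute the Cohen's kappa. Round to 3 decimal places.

Observed agreement pₒ = trace/N = 82/116 = 0.7069
Expected agreement pₑ = Σ (rowᵢ·colᵢ)/N² = (14·14 + 29·27 + 14·21 + 34·35 + 25·19)/116² = 0.2183
κ = (pₒ − pₑ)/(1 − pₑ) = (0.7069 − 0.2183)/(1 − 0.2183) = 0.625

0.625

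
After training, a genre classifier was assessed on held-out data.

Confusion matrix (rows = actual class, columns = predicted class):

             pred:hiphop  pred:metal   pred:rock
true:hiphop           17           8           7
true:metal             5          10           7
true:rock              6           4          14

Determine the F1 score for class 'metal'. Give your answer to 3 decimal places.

Take TP from the diagonal, FP from the rest of the 'metal' prediction marginal, FN from the rest of the 'metal' actual marginal.
F1 score = 2·TP/(2·TP+FP+FN).
metal: TP=10, FP=8+4=12, FN=5+7=12 → 20/44 = 0.4545

0.455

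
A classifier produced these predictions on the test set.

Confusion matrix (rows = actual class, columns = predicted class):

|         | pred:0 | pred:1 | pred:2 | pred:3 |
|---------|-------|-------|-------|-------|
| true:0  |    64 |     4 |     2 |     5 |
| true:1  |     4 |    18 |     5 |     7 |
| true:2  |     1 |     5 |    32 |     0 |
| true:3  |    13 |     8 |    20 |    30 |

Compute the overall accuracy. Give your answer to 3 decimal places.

0.661

Accuracy = trace / total = (64+18+32+30=144) / 218 = 144/218 = 0.661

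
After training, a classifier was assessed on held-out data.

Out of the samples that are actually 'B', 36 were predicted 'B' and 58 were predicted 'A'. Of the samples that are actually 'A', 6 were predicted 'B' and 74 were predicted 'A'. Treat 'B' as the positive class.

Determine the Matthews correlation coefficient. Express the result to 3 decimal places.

0.359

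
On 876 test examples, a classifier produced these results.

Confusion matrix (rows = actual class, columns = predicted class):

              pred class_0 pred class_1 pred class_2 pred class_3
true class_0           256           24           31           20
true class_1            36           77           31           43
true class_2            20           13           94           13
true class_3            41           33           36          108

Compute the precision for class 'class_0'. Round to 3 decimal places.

0.725

precision = TP/(TP+FP).
class_0: TP=256, FP=36+20+41=97 → 256/353 = 0.7252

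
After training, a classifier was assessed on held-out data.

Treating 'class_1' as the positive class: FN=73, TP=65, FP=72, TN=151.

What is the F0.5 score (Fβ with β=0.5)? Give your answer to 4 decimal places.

0.4738

Fβ = (1+β²)·TP / ((1+β²)·TP + β²·FN + FP), with β²=1/4
= 1.25·65 / (1.25·65 + 0.25·73 + 72) = 0.4738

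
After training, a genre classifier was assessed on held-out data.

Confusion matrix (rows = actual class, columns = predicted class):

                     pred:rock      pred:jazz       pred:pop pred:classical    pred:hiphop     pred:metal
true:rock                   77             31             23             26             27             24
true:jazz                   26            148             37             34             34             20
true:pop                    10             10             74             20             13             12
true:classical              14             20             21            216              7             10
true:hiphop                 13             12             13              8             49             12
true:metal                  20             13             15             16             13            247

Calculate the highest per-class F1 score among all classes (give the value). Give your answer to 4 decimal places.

Per-class F1 score (2·TP/(2·TP+FP+FN)):
  rock: TP=77, FP=26+10+14+13+20=83, FN=31+23+26+27+24=131 → 154/368 = 0.41848
  jazz: TP=148, FP=31+10+20+12+13=86, FN=26+37+34+34+20=151 → 296/533 = 0.55535
  pop: TP=74, FP=23+37+21+13+15=109, FN=10+10+20+13+12=65 → 148/322 = 0.45963
  classical: TP=216, FP=26+34+20+8+16=104, FN=14+20+21+7+10=72 → 432/608 = 0.71053
  hiphop: TP=49, FP=27+34+13+7+13=94, FN=13+12+13+8+12=58 → 98/250 = 0.39200
  metal: TP=247, FP=24+20+12+10+12=78, FN=20+13+15+16+13=77 → 494/649 = 0.76117
Highest is class 'metal' with F1 score = 0.7612.

0.7612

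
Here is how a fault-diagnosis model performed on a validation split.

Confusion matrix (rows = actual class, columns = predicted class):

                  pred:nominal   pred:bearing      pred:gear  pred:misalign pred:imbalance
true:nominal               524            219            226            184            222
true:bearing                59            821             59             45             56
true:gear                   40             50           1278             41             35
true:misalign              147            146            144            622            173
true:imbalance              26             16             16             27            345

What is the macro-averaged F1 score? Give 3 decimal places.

0.626

Per-class F1 score (2·TP/(2·TP+FP+FN)):
  nominal: TP=524, FP=59+40+147+26=272, FN=219+226+184+222=851 → 1048/2171 = 0.4827
  bearing: TP=821, FP=219+50+146+16=431, FN=59+59+45+56=219 → 1642/2292 = 0.7164
  gear: TP=1278, FP=226+59+144+16=445, FN=40+50+41+35=166 → 2556/3167 = 0.8071
  misalign: TP=622, FP=184+45+41+27=297, FN=147+146+144+173=610 → 1244/2151 = 0.5783
  imbalance: TP=345, FP=222+56+35+173=486, FN=26+16+16+27=85 → 690/1261 = 0.5472
Macro-F1 score = mean = (0.4827 + 0.7164 + 0.8071 + 0.5783 + 0.5472) / 5 = 0.626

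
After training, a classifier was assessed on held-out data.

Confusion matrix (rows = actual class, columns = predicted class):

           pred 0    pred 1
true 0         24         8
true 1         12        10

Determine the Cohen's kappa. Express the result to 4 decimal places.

0.2105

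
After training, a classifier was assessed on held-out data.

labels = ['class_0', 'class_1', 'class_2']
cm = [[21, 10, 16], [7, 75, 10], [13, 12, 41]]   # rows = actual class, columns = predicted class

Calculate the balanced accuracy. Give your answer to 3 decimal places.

0.628

Balanced accuracy = mean of per-class recall.
  class_0: recall = 21/47 = 0.4468
  class_1: recall = 75/92 = 0.8152
  class_2: recall = 41/66 = 0.6212
Mean = (0.4468 + 0.8152 + 0.6212) / 3 = 0.628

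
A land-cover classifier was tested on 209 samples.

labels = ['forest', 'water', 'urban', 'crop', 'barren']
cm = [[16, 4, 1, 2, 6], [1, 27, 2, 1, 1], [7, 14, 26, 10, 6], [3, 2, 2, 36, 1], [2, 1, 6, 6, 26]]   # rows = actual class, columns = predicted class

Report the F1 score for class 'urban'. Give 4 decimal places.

0.5200

Take TP from the diagonal, FP from the rest of the 'urban' prediction marginal, FN from the rest of the 'urban' actual marginal.
F1 score = 2·TP/(2·TP+FP+FN).
urban: TP=26, FP=1+2+2+6=11, FN=7+14+10+6=37 → 52/100 = 0.52000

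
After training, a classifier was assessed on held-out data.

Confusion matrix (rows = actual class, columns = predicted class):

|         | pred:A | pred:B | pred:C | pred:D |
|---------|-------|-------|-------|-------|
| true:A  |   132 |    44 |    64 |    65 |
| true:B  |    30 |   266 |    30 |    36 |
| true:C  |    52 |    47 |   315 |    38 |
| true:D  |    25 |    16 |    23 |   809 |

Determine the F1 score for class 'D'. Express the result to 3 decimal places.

Take TP from the diagonal, FP from the rest of the 'D' prediction marginal, FN from the rest of the 'D' actual marginal.
F1 score = 2·TP/(2·TP+FP+FN).
D: TP=809, FP=65+36+38=139, FN=25+16+23=64 → 1618/1821 = 0.8885

0.889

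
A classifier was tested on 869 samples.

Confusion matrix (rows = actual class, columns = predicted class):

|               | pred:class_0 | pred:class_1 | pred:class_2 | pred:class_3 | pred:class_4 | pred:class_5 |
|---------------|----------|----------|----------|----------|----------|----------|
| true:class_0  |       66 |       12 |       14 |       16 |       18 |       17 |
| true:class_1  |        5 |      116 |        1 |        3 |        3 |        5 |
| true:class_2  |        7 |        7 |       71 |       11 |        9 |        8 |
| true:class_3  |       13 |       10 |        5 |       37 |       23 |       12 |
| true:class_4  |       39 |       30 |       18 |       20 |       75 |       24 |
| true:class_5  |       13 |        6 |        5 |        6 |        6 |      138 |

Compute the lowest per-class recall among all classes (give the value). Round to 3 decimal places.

Per-class recall (TP/(TP+FN)):
  class_0: TP=66, FN=12+14+16+18+17=77 → 66/143 = 0.4615
  class_1: TP=116, FN=5+1+3+3+5=17 → 116/133 = 0.8722
  class_2: TP=71, FN=7+7+11+9+8=42 → 71/113 = 0.6283
  class_3: TP=37, FN=13+10+5+23+12=63 → 37/100 = 0.3700
  class_4: TP=75, FN=39+30+18+20+24=131 → 75/206 = 0.3641
  class_5: TP=138, FN=13+6+5+6+6=36 → 138/174 = 0.7931
Lowest is class 'class_4' with recall = 0.364.

0.364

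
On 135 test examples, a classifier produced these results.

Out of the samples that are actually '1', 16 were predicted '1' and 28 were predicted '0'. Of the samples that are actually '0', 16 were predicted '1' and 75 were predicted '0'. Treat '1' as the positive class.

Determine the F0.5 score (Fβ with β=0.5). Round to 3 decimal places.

Fβ = (1+β²)·TP / ((1+β²)·TP + β²·FN + FP), with β²=1/4
= 1.25·16 / (1.25·16 + 0.25·28 + 16) = 0.465

0.465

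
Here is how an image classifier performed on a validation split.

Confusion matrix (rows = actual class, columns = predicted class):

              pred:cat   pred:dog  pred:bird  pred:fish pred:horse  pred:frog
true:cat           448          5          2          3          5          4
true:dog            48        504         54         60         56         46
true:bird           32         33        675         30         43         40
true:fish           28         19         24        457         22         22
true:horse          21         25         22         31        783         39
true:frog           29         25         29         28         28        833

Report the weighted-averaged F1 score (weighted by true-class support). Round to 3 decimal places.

0.811

Per-class F1 score (2·TP/(2·TP+FP+FN)):
  cat: TP=448, FP=48+32+28+21+29=158, FN=5+2+3+5+4=19 → 896/1073 = 0.8350
  dog: TP=504, FP=5+33+19+25+25=107, FN=48+54+60+56+46=264 → 1008/1379 = 0.7310
  bird: TP=675, FP=2+54+24+22+29=131, FN=32+33+30+43+40=178 → 1350/1659 = 0.8137
  fish: TP=457, FP=3+60+30+31+28=152, FN=28+19+24+22+22=115 → 914/1181 = 0.7739
  horse: TP=783, FP=5+56+43+22+28=154, FN=21+25+22+31+39=138 → 1566/1858 = 0.8428
  frog: TP=833, FP=4+46+40+22+39=151, FN=29+25+29+28+28=139 → 1666/1956 = 0.8517
Weighted-F1 score = Σ (supportᵢ/N)·F1 scoreᵢ with N=4553: (467/4553)·0.8350 + (768/4553)·0.7310 + (853/4553)·0.8137 + (572/4553)·0.7739 + (921/4553)·0.8428 + (972/4553)·0.8517 = 0.811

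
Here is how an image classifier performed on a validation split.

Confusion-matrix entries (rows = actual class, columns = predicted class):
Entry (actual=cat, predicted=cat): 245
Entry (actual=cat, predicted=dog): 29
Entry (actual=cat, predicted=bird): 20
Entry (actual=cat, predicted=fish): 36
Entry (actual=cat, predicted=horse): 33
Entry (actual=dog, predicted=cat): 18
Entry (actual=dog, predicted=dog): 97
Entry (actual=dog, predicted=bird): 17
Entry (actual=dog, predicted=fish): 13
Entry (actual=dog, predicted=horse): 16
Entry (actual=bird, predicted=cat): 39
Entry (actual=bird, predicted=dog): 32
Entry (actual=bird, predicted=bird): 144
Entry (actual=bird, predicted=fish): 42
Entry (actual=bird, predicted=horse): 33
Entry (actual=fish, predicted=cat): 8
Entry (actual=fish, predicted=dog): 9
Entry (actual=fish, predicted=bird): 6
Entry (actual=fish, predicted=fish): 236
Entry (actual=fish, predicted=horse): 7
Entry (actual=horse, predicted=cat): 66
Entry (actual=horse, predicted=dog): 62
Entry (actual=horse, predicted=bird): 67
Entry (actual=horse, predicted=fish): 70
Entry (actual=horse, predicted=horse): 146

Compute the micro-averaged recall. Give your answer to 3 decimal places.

0.582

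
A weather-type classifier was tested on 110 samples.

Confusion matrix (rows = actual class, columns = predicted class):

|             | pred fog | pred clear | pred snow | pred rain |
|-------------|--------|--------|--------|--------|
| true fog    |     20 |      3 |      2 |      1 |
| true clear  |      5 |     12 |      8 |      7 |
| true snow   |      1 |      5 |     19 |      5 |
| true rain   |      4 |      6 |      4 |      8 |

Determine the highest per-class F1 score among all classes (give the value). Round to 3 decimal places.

0.714

Per-class F1 score (2·TP/(2·TP+FP+FN)):
  fog: TP=20, FP=5+1+4=10, FN=3+2+1=6 → 40/56 = 0.7143
  clear: TP=12, FP=3+5+6=14, FN=5+8+7=20 → 24/58 = 0.4138
  snow: TP=19, FP=2+8+4=14, FN=1+5+5=11 → 38/63 = 0.6032
  rain: TP=8, FP=1+7+5=13, FN=4+6+4=14 → 16/43 = 0.3721
Highest is class 'fog' with F1 score = 0.714.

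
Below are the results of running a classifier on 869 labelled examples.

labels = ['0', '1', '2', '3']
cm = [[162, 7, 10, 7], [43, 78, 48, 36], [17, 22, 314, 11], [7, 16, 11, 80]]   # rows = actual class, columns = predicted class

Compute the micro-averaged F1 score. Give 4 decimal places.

0.7296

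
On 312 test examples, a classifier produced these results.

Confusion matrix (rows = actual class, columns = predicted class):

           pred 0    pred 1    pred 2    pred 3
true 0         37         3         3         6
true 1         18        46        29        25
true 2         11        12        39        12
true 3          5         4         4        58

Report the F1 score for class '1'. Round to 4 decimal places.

F1 score = 2·TP/(2·TP+FP+FN).
1: TP=46, FP=3+12+4=19, FN=18+29+25=72 → 92/183 = 0.50273

0.5027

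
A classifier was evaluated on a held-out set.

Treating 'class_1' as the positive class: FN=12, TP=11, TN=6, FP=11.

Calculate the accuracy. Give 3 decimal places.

Accuracy = (TP+TN)/N = (11+6)/40 = 0.425

0.425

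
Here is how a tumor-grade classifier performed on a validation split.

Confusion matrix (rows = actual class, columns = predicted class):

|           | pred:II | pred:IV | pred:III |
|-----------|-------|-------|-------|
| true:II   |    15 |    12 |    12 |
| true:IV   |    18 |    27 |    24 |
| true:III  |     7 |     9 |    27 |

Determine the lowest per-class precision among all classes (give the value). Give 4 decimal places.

0.3750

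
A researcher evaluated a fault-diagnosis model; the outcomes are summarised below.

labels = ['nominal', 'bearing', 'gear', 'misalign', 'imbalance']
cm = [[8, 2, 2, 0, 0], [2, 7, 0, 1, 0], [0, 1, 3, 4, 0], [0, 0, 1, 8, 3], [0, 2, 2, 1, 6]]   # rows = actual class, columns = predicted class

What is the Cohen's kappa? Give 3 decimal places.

0.503

Observed agreement pₒ = trace/N = 32/53 = 0.6038
Expected agreement pₑ = Σ (rowᵢ·colᵢ)/N² = (12·10 + 10·12 + 8·8 + 12·14 + 11·9)/53² = 0.2033
κ = (pₒ − pₑ)/(1 − pₑ) = (0.6038 − 0.2033)/(1 − 0.2033) = 0.503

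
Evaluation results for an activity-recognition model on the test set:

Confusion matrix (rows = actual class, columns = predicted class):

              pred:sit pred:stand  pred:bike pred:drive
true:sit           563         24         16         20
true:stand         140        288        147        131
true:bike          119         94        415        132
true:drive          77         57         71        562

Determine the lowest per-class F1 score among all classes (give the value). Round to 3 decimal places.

0.493

Per-class F1 score (2·TP/(2·TP+FP+FN)):
  sit: TP=563, FP=140+119+77=336, FN=24+16+20=60 → 1126/1522 = 0.7398
  stand: TP=288, FP=24+94+57=175, FN=140+147+131=418 → 576/1169 = 0.4927
  bike: TP=415, FP=16+147+71=234, FN=119+94+132=345 → 830/1409 = 0.5891
  drive: TP=562, FP=20+131+132=283, FN=77+57+71=205 → 1124/1612 = 0.6973
Lowest is class 'stand' with F1 score = 0.493.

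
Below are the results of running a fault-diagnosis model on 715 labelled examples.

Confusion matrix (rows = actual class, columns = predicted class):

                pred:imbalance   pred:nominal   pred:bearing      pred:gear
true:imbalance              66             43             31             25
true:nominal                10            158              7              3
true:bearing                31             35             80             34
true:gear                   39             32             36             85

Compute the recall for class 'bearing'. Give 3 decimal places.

0.444

Take TP from the diagonal, FP from the rest of the 'bearing' prediction marginal, FN from the rest of the 'bearing' actual marginal.
recall = TP/(TP+FN).
bearing: TP=80, FN=31+35+34=100 → 80/180 = 0.4444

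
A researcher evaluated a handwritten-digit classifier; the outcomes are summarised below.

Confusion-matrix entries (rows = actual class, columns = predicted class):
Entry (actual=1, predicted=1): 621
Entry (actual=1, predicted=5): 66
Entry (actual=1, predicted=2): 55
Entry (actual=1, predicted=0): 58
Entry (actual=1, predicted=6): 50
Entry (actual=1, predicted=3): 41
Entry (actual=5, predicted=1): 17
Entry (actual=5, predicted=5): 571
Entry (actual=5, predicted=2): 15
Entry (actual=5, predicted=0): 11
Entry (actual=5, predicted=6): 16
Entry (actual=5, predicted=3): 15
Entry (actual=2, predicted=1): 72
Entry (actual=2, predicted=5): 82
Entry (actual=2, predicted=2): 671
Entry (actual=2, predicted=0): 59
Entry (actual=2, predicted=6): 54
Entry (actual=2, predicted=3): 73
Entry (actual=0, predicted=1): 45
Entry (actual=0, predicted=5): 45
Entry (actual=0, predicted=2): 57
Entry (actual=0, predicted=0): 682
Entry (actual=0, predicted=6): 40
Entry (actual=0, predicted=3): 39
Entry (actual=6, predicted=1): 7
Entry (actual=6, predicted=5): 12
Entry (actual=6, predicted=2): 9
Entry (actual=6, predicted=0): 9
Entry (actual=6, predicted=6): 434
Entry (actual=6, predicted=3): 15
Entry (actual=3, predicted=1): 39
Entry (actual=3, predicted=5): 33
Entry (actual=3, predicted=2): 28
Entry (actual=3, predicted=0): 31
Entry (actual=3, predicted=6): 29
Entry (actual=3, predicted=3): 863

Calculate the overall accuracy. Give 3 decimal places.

0.774

Accuracy = trace / total = (621+571+671+682+434+863=3842) / 4964 = 3842/4964 = 0.774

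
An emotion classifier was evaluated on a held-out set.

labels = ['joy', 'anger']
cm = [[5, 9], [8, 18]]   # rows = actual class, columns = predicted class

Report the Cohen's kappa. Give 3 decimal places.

0.050

Observed agreement pₒ = trace/N = 23/40 = 0.5750
Expected agreement pₑ = Σ (rowᵢ·colᵢ)/N² = (14·13 + 26·27)/40² = 0.5525
κ = (pₒ − pₑ)/(1 − pₑ) = (0.5750 − 0.5525)/(1 − 0.5525) = 0.050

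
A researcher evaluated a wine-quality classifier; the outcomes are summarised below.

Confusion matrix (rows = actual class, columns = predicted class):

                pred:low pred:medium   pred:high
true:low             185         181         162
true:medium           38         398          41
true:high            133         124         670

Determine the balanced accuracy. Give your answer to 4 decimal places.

0.6358

Balanced accuracy = mean of per-class recall.
  low: recall = 185/528 = 0.35038
  medium: recall = 398/477 = 0.83438
  high: recall = 670/927 = 0.72276
Mean = (0.35038 + 0.83438 + 0.72276) / 3 = 0.6358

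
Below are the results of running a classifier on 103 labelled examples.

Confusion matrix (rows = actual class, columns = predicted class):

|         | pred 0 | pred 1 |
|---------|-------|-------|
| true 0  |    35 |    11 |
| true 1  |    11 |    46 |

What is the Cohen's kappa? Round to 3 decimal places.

Observed agreement pₒ = trace/N = 81/103 = 0.7864
Expected agreement pₑ = Σ (rowᵢ·colᵢ)/N² = (46·46 + 57·57)/103² = 0.5057
κ = (pₒ − pₑ)/(1 − pₑ) = (0.7864 − 0.5057)/(1 − 0.5057) = 0.568

0.568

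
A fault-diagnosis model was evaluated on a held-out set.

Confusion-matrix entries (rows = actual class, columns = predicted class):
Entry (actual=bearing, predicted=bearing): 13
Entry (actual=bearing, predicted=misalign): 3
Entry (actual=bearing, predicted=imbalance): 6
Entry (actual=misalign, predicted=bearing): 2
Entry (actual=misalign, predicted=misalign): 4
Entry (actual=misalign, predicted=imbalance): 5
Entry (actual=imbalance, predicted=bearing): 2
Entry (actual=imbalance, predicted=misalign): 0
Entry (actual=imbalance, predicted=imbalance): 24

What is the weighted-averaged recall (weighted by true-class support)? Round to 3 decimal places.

Per-class recall (TP/(TP+FN)):
  bearing: TP=13, FN=3+6=9 → 13/22 = 0.5909
  misalign: TP=4, FN=2+5=7 → 4/11 = 0.3636
  imbalance: TP=24, FN=2+0=2 → 24/26 = 0.9231
Weighted-recall = Σ (supportᵢ/N)·recallᵢ with N=59: (22/59)·0.5909 + (11/59)·0.3636 + (26/59)·0.9231 = 0.695

0.695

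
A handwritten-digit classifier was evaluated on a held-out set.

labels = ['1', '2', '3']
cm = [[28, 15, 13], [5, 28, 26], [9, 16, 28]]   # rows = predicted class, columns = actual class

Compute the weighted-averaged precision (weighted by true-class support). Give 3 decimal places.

0.502

Per-class precision (TP/(TP+FP)):
  1: TP=28, FP=15+13=28 → 28/56 = 0.5000
  2: TP=28, FP=5+26=31 → 28/59 = 0.4746
  3: TP=28, FP=9+16=25 → 28/53 = 0.5283
Weighted-precision = Σ (supportᵢ/N)·precisionᵢ with N=168: (42/168)·0.5000 + (59/168)·0.4746 + (67/168)·0.5283 = 0.502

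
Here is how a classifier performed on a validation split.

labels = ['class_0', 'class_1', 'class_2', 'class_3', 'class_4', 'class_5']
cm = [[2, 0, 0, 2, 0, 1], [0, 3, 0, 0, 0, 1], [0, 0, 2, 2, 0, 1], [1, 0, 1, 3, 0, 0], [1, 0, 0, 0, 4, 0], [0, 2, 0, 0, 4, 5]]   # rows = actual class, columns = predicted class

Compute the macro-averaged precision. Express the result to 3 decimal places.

0.553

Per-class precision (TP/(TP+FP)):
  class_0: TP=2, FP=0+0+1+1+0=2 → 2/4 = 0.5000
  class_1: TP=3, FP=0+0+0+0+2=2 → 3/5 = 0.6000
  class_2: TP=2, FP=0+0+1+0+0=1 → 2/3 = 0.6667
  class_3: TP=3, FP=2+0+2+0+0=4 → 3/7 = 0.4286
  class_4: TP=4, FP=0+0+0+0+4=4 → 4/8 = 0.5000
  class_5: TP=5, FP=1+1+1+0+0=3 → 5/8 = 0.6250
Macro-precision = mean = (0.5000 + 0.6000 + 0.6667 + 0.4286 + 0.5000 + 0.6250) / 6 = 0.553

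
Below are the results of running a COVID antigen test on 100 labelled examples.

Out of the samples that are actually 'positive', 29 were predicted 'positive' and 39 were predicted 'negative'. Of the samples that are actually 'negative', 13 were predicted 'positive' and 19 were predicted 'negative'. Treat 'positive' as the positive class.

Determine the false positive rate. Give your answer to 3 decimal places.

FPR = FP/(FP+TN) = 13/(13+19) = 0.406

0.406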